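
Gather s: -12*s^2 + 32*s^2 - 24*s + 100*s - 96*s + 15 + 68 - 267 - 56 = 20*s^2 - 20*s - 240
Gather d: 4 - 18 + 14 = 0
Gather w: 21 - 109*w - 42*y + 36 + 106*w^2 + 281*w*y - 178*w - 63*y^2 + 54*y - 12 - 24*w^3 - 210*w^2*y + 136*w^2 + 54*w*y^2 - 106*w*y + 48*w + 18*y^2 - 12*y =-24*w^3 + w^2*(242 - 210*y) + w*(54*y^2 + 175*y - 239) - 45*y^2 + 45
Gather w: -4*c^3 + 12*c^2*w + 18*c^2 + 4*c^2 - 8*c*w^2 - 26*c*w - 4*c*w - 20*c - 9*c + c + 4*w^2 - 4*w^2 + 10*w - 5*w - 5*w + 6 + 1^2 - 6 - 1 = -4*c^3 + 22*c^2 - 8*c*w^2 - 28*c + w*(12*c^2 - 30*c)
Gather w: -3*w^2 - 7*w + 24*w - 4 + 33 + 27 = -3*w^2 + 17*w + 56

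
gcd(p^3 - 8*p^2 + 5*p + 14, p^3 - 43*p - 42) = p^2 - 6*p - 7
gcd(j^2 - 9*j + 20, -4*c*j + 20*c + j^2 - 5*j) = j - 5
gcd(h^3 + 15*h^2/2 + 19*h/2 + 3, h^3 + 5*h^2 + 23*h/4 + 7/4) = h^2 + 3*h/2 + 1/2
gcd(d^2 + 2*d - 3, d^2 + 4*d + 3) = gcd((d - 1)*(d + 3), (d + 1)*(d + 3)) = d + 3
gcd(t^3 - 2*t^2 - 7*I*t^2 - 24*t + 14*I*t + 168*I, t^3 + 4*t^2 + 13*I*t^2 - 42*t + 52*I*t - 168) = t + 4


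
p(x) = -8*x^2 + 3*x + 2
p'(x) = 3 - 16*x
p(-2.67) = -63.04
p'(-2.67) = 45.72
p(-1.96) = -34.61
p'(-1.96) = 34.36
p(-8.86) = -652.58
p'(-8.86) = 144.76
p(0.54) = 1.29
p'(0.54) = -5.64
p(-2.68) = -63.50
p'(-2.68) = 45.88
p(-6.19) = -323.10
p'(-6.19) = 102.04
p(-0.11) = 1.57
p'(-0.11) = 4.76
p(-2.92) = -74.97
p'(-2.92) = 49.72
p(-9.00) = -673.00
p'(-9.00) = 147.00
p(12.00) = -1114.00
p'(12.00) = -189.00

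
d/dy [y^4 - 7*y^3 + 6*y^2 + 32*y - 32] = 4*y^3 - 21*y^2 + 12*y + 32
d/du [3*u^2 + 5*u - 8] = 6*u + 5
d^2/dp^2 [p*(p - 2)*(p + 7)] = 6*p + 10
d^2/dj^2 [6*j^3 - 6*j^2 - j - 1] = 36*j - 12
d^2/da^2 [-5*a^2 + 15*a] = -10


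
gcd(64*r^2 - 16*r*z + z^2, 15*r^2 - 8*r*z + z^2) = 1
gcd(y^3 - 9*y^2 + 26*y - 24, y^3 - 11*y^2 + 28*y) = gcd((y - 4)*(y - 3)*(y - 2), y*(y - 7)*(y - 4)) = y - 4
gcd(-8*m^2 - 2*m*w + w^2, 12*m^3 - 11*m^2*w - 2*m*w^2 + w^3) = -4*m + w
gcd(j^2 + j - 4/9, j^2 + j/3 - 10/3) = 1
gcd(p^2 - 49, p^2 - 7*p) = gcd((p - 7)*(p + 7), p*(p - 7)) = p - 7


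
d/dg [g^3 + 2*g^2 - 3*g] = 3*g^2 + 4*g - 3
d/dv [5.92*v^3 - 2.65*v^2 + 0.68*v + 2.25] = 17.76*v^2 - 5.3*v + 0.68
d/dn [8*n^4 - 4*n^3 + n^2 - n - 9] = 32*n^3 - 12*n^2 + 2*n - 1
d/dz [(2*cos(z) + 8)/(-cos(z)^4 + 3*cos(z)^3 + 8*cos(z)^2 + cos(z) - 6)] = 2*(-3*(1 - cos(2*z))^2/4 + 113*cos(z)/2 + 19*cos(2*z) - 5*cos(3*z)/2 + 32)*sin(z)/(-cos(z)^4 + 3*cos(z)^3 + 8*cos(z)^2 + cos(z) - 6)^2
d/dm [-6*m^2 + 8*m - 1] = 8 - 12*m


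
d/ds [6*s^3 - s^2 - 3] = 2*s*(9*s - 1)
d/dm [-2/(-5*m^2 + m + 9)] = 2*(1 - 10*m)/(-5*m^2 + m + 9)^2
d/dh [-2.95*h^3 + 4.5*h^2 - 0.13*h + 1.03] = -8.85*h^2 + 9.0*h - 0.13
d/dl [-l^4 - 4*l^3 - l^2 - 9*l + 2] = -4*l^3 - 12*l^2 - 2*l - 9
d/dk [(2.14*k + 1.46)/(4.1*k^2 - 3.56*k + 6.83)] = (-8.774*k^2 - 11.972*k + 19.8138)/(16.81*k^4 - 29.192*k^3 + 68.6796*k^2 - 48.6296*k + 46.6489)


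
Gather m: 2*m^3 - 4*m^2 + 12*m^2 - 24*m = 2*m^3 + 8*m^2 - 24*m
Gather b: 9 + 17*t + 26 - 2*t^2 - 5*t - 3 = -2*t^2 + 12*t + 32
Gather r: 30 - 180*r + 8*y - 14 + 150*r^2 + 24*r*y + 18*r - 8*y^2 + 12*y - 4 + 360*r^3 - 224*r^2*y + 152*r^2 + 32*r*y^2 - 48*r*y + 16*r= 360*r^3 + r^2*(302 - 224*y) + r*(32*y^2 - 24*y - 146) - 8*y^2 + 20*y + 12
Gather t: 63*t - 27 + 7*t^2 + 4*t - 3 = 7*t^2 + 67*t - 30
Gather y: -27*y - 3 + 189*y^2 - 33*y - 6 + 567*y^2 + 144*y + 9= 756*y^2 + 84*y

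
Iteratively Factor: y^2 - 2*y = (y - 2)*(y)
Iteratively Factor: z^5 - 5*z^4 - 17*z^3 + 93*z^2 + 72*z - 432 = (z + 3)*(z^4 - 8*z^3 + 7*z^2 + 72*z - 144) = (z - 4)*(z + 3)*(z^3 - 4*z^2 - 9*z + 36) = (z - 4)^2*(z + 3)*(z^2 - 9) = (z - 4)^2*(z + 3)^2*(z - 3)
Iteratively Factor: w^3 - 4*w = (w - 2)*(w^2 + 2*w) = (w - 2)*(w + 2)*(w)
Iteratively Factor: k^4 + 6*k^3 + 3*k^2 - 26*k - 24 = (k - 2)*(k^3 + 8*k^2 + 19*k + 12) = (k - 2)*(k + 4)*(k^2 + 4*k + 3) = (k - 2)*(k + 1)*(k + 4)*(k + 3)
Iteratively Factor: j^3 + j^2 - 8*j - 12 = (j + 2)*(j^2 - j - 6) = (j - 3)*(j + 2)*(j + 2)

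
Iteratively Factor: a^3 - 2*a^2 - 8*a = (a + 2)*(a^2 - 4*a) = a*(a + 2)*(a - 4)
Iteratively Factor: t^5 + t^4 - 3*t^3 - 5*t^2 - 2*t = (t - 2)*(t^4 + 3*t^3 + 3*t^2 + t) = t*(t - 2)*(t^3 + 3*t^2 + 3*t + 1) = t*(t - 2)*(t + 1)*(t^2 + 2*t + 1) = t*(t - 2)*(t + 1)^2*(t + 1)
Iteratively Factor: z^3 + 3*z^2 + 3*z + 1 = (z + 1)*(z^2 + 2*z + 1) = (z + 1)^2*(z + 1)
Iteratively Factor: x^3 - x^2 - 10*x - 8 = (x - 4)*(x^2 + 3*x + 2) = (x - 4)*(x + 1)*(x + 2)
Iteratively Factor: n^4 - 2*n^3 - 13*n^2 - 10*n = (n + 1)*(n^3 - 3*n^2 - 10*n) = (n + 1)*(n + 2)*(n^2 - 5*n) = (n - 5)*(n + 1)*(n + 2)*(n)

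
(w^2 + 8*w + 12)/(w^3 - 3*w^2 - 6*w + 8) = (w + 6)/(w^2 - 5*w + 4)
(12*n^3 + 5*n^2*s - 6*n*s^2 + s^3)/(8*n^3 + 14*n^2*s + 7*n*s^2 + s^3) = (12*n^2 - 7*n*s + s^2)/(8*n^2 + 6*n*s + s^2)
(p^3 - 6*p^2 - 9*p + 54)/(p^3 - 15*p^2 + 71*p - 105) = (p^2 - 3*p - 18)/(p^2 - 12*p + 35)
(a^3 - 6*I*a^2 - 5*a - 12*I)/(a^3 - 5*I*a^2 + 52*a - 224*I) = (a^2 - 2*I*a + 3)/(a^2 - I*a + 56)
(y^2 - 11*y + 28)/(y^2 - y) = (y^2 - 11*y + 28)/(y*(y - 1))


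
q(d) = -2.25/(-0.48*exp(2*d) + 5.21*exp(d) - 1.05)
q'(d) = -2.25*(0.96*exp(2*d) - 5.21*exp(d))/(-0.48*exp(2*d) + 5.21*exp(d) - 1.05)^2 = (11.7225 - 2.16*exp(d))*exp(d)/(0.48*exp(2*d) - 5.21*exp(d) + 1.05)^2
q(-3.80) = 2.41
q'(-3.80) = 0.30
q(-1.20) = -4.73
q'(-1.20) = 14.74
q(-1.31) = -7.01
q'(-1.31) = 29.20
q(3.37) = 0.01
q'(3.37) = -0.02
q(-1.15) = -4.08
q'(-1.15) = 11.49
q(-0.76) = -1.76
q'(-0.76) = 3.05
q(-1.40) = -10.94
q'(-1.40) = 65.29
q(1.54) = -0.18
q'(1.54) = 0.05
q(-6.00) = 2.17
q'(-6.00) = 0.03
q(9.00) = 0.00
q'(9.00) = 0.00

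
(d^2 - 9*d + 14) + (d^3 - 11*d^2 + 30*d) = d^3 - 10*d^2 + 21*d + 14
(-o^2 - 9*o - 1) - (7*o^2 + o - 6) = -8*o^2 - 10*o + 5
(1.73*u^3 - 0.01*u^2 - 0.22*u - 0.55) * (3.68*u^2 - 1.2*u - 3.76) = 6.3664*u^5 - 2.1128*u^4 - 7.3024*u^3 - 1.7224*u^2 + 1.4872*u + 2.068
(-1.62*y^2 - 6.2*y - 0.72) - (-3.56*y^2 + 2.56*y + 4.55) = 1.94*y^2 - 8.76*y - 5.27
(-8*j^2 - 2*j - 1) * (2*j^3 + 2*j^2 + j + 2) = -16*j^5 - 20*j^4 - 14*j^3 - 20*j^2 - 5*j - 2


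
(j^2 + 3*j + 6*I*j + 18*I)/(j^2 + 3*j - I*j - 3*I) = (j + 6*I)/(j - I)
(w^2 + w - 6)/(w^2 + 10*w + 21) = (w - 2)/(w + 7)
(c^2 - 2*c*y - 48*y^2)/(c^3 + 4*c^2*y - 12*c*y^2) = (-c + 8*y)/(c*(-c + 2*y))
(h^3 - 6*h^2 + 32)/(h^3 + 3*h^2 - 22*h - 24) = (h^2 - 2*h - 8)/(h^2 + 7*h + 6)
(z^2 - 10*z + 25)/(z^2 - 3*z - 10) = (z - 5)/(z + 2)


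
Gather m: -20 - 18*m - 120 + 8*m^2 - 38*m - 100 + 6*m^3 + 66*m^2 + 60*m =6*m^3 + 74*m^2 + 4*m - 240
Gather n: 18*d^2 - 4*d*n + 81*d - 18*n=18*d^2 + 81*d + n*(-4*d - 18)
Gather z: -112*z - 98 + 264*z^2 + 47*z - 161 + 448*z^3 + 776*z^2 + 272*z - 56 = 448*z^3 + 1040*z^2 + 207*z - 315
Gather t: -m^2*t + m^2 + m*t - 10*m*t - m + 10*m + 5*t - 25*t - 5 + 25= m^2 + 9*m + t*(-m^2 - 9*m - 20) + 20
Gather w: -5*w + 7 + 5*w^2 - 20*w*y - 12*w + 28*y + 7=5*w^2 + w*(-20*y - 17) + 28*y + 14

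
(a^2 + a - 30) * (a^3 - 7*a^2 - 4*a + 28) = a^5 - 6*a^4 - 41*a^3 + 234*a^2 + 148*a - 840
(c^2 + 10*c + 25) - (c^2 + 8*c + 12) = 2*c + 13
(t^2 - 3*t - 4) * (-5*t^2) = -5*t^4 + 15*t^3 + 20*t^2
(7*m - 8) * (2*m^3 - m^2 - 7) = 14*m^4 - 23*m^3 + 8*m^2 - 49*m + 56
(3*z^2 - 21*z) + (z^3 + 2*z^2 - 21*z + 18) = z^3 + 5*z^2 - 42*z + 18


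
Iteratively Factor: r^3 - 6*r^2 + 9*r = (r - 3)*(r^2 - 3*r) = r*(r - 3)*(r - 3)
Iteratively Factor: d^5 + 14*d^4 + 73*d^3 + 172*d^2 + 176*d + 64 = (d + 4)*(d^4 + 10*d^3 + 33*d^2 + 40*d + 16) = (d + 1)*(d + 4)*(d^3 + 9*d^2 + 24*d + 16) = (d + 1)*(d + 4)^2*(d^2 + 5*d + 4) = (d + 1)*(d + 4)^3*(d + 1)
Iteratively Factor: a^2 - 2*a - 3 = (a - 3)*(a + 1)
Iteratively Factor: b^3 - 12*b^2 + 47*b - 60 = (b - 3)*(b^2 - 9*b + 20) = (b - 5)*(b - 3)*(b - 4)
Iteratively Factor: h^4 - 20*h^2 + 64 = (h - 4)*(h^3 + 4*h^2 - 4*h - 16) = (h - 4)*(h - 2)*(h^2 + 6*h + 8) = (h - 4)*(h - 2)*(h + 2)*(h + 4)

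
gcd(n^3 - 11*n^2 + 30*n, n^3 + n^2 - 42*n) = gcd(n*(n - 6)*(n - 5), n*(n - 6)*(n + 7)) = n^2 - 6*n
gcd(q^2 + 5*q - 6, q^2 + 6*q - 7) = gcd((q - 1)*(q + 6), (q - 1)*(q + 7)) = q - 1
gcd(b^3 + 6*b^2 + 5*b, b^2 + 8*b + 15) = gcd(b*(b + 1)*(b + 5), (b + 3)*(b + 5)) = b + 5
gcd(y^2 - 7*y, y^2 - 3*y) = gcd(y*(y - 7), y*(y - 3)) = y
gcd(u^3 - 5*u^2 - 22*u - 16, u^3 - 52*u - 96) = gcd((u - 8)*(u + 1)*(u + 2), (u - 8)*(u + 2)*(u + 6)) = u^2 - 6*u - 16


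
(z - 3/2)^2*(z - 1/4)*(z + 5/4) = z^4 - 2*z^3 - 17*z^2/16 + 51*z/16 - 45/64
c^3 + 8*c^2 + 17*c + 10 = (c + 1)*(c + 2)*(c + 5)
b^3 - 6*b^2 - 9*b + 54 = (b - 6)*(b - 3)*(b + 3)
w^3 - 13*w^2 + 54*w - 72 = (w - 6)*(w - 4)*(w - 3)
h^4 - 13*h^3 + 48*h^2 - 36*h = h*(h - 6)^2*(h - 1)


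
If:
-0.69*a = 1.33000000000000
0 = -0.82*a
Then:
No Solution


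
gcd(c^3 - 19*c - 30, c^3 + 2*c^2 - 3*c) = c + 3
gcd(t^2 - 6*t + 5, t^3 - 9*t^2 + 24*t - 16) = t - 1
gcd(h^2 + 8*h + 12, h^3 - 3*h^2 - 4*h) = 1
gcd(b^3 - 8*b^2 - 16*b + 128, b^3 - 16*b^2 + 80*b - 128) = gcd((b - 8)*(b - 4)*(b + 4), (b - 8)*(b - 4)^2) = b^2 - 12*b + 32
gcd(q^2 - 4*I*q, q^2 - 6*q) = q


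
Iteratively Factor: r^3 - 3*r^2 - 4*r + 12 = (r + 2)*(r^2 - 5*r + 6) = (r - 3)*(r + 2)*(r - 2)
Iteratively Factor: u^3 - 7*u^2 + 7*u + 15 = (u - 5)*(u^2 - 2*u - 3) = (u - 5)*(u + 1)*(u - 3)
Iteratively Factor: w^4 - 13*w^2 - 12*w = (w + 1)*(w^3 - w^2 - 12*w) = (w - 4)*(w + 1)*(w^2 + 3*w) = (w - 4)*(w + 1)*(w + 3)*(w)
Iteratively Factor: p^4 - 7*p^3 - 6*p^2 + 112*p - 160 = (p - 2)*(p^3 - 5*p^2 - 16*p + 80) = (p - 2)*(p + 4)*(p^2 - 9*p + 20) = (p - 5)*(p - 2)*(p + 4)*(p - 4)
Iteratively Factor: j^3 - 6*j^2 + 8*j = (j)*(j^2 - 6*j + 8) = j*(j - 2)*(j - 4)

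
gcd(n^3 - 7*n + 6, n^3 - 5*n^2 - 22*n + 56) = n - 2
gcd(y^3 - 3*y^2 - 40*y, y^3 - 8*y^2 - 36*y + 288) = y - 8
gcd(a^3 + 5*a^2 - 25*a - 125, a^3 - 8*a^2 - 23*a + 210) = a + 5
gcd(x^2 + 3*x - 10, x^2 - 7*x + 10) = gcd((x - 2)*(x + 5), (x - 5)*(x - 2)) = x - 2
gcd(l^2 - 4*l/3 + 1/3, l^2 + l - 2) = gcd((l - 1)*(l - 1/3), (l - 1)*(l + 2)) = l - 1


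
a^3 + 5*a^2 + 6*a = a*(a + 2)*(a + 3)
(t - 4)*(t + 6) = t^2 + 2*t - 24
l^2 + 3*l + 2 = (l + 1)*(l + 2)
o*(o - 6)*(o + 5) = o^3 - o^2 - 30*o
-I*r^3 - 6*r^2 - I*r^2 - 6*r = r*(r - 6*I)*(-I*r - I)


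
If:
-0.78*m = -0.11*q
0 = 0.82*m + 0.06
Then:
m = -0.07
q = -0.52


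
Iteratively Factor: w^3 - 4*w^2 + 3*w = (w - 1)*(w^2 - 3*w) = (w - 3)*(w - 1)*(w)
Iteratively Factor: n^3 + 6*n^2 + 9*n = (n + 3)*(n^2 + 3*n) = (n + 3)^2*(n)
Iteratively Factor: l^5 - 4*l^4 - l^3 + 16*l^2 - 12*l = (l)*(l^4 - 4*l^3 - l^2 + 16*l - 12) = l*(l - 2)*(l^3 - 2*l^2 - 5*l + 6) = l*(l - 2)*(l - 1)*(l^2 - l - 6) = l*(l - 2)*(l - 1)*(l + 2)*(l - 3)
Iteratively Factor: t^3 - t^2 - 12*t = (t)*(t^2 - t - 12) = t*(t - 4)*(t + 3)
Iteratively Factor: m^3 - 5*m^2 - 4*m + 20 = (m - 5)*(m^2 - 4) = (m - 5)*(m + 2)*(m - 2)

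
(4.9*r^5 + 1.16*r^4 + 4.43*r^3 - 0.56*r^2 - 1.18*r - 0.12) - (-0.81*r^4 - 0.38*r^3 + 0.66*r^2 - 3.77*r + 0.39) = 4.9*r^5 + 1.97*r^4 + 4.81*r^3 - 1.22*r^2 + 2.59*r - 0.51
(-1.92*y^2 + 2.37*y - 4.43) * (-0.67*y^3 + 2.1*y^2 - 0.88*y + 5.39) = 1.2864*y^5 - 5.6199*y^4 + 9.6347*y^3 - 21.7374*y^2 + 16.6727*y - 23.8777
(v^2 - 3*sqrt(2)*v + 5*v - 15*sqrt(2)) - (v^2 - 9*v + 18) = -3*sqrt(2)*v + 14*v - 15*sqrt(2) - 18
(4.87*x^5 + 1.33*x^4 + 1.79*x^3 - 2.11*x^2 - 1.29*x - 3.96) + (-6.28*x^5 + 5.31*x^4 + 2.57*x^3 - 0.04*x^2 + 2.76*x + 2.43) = -1.41*x^5 + 6.64*x^4 + 4.36*x^3 - 2.15*x^2 + 1.47*x - 1.53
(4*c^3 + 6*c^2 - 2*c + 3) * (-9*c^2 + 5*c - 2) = -36*c^5 - 34*c^4 + 40*c^3 - 49*c^2 + 19*c - 6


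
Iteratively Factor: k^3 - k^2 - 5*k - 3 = (k + 1)*(k^2 - 2*k - 3) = (k - 3)*(k + 1)*(k + 1)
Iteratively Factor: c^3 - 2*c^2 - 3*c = (c - 3)*(c^2 + c) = c*(c - 3)*(c + 1)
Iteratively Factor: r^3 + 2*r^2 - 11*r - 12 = (r + 1)*(r^2 + r - 12) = (r - 3)*(r + 1)*(r + 4)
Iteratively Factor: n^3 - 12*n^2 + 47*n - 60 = (n - 5)*(n^2 - 7*n + 12) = (n - 5)*(n - 3)*(n - 4)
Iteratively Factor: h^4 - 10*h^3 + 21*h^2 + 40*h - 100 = (h - 5)*(h^3 - 5*h^2 - 4*h + 20) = (h - 5)*(h + 2)*(h^2 - 7*h + 10) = (h - 5)*(h - 2)*(h + 2)*(h - 5)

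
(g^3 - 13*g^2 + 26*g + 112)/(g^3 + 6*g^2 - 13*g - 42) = (g^2 - 15*g + 56)/(g^2 + 4*g - 21)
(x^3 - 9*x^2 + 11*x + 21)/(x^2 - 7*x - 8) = (x^2 - 10*x + 21)/(x - 8)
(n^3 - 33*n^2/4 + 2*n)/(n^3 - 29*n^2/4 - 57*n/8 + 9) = 2*n*(4*n - 1)/(8*n^2 + 6*n - 9)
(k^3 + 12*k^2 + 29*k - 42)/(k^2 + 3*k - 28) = (k^2 + 5*k - 6)/(k - 4)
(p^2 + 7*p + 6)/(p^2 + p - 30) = (p + 1)/(p - 5)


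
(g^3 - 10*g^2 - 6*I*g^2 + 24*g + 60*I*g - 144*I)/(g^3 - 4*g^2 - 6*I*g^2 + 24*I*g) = (g - 6)/g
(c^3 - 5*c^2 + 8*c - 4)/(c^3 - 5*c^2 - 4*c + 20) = (c^2 - 3*c + 2)/(c^2 - 3*c - 10)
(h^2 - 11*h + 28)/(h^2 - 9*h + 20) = (h - 7)/(h - 5)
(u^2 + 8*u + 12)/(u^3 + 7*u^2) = (u^2 + 8*u + 12)/(u^2*(u + 7))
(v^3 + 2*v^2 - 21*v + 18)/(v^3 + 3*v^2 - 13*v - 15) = (v^2 + 5*v - 6)/(v^2 + 6*v + 5)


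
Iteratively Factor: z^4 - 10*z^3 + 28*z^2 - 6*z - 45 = (z - 3)*(z^3 - 7*z^2 + 7*z + 15) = (z - 3)^2*(z^2 - 4*z - 5) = (z - 3)^2*(z + 1)*(z - 5)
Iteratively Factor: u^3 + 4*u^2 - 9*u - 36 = (u - 3)*(u^2 + 7*u + 12) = (u - 3)*(u + 4)*(u + 3)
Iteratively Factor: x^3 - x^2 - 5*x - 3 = (x + 1)*(x^2 - 2*x - 3) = (x + 1)^2*(x - 3)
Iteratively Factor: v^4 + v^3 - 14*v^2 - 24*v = (v + 2)*(v^3 - v^2 - 12*v) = (v - 4)*(v + 2)*(v^2 + 3*v) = (v - 4)*(v + 2)*(v + 3)*(v)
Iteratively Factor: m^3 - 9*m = (m + 3)*(m^2 - 3*m) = (m - 3)*(m + 3)*(m)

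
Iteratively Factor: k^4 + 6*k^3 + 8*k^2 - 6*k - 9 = (k + 1)*(k^3 + 5*k^2 + 3*k - 9) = (k - 1)*(k + 1)*(k^2 + 6*k + 9) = (k - 1)*(k + 1)*(k + 3)*(k + 3)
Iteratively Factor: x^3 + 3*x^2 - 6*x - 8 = (x - 2)*(x^2 + 5*x + 4) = (x - 2)*(x + 1)*(x + 4)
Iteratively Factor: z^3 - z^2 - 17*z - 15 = (z + 3)*(z^2 - 4*z - 5) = (z + 1)*(z + 3)*(z - 5)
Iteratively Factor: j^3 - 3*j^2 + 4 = (j + 1)*(j^2 - 4*j + 4) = (j - 2)*(j + 1)*(j - 2)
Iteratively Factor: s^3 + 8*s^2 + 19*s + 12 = (s + 3)*(s^2 + 5*s + 4) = (s + 1)*(s + 3)*(s + 4)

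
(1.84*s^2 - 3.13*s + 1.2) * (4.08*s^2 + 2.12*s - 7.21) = 7.5072*s^4 - 8.8696*s^3 - 15.006*s^2 + 25.1113*s - 8.652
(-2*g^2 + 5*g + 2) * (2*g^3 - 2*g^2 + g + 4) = -4*g^5 + 14*g^4 - 8*g^3 - 7*g^2 + 22*g + 8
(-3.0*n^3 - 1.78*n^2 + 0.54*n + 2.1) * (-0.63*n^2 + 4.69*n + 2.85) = 1.89*n^5 - 12.9486*n^4 - 17.2384*n^3 - 3.8634*n^2 + 11.388*n + 5.985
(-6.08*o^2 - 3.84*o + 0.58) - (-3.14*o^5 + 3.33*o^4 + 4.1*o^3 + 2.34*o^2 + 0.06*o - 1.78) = 3.14*o^5 - 3.33*o^4 - 4.1*o^3 - 8.42*o^2 - 3.9*o + 2.36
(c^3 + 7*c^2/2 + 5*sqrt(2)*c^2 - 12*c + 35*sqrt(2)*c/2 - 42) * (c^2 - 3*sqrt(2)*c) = c^5 + 2*sqrt(2)*c^4 + 7*c^4/2 - 42*c^3 + 7*sqrt(2)*c^3 - 147*c^2 + 36*sqrt(2)*c^2 + 126*sqrt(2)*c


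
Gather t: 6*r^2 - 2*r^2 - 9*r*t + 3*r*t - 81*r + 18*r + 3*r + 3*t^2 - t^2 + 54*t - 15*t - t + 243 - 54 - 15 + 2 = 4*r^2 - 60*r + 2*t^2 + t*(38 - 6*r) + 176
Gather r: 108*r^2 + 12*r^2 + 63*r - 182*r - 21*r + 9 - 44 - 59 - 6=120*r^2 - 140*r - 100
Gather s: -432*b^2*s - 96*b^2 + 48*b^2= -432*b^2*s - 48*b^2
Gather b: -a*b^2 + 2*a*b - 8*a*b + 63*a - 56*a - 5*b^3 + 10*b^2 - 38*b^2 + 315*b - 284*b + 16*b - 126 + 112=7*a - 5*b^3 + b^2*(-a - 28) + b*(47 - 6*a) - 14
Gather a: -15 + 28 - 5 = 8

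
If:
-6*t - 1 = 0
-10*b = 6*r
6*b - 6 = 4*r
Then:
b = 9/19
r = -15/19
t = -1/6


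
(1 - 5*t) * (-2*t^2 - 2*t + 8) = 10*t^3 + 8*t^2 - 42*t + 8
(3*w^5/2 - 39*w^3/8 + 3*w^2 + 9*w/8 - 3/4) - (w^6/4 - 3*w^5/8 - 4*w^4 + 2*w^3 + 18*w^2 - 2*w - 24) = -w^6/4 + 15*w^5/8 + 4*w^4 - 55*w^3/8 - 15*w^2 + 25*w/8 + 93/4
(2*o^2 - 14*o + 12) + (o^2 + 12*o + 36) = 3*o^2 - 2*o + 48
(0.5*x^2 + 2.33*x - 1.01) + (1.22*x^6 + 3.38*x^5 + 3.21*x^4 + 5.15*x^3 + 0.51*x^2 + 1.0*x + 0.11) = 1.22*x^6 + 3.38*x^5 + 3.21*x^4 + 5.15*x^3 + 1.01*x^2 + 3.33*x - 0.9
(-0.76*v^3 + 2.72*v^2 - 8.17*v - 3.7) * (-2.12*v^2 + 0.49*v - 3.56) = 1.6112*v^5 - 6.1388*v^4 + 21.3588*v^3 - 5.8425*v^2 + 27.2722*v + 13.172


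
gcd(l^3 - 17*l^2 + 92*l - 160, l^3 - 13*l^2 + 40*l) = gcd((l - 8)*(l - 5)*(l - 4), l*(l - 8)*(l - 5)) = l^2 - 13*l + 40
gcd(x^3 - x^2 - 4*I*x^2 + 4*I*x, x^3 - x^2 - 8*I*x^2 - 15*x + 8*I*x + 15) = x - 1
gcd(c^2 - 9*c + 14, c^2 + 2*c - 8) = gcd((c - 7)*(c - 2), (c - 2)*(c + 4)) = c - 2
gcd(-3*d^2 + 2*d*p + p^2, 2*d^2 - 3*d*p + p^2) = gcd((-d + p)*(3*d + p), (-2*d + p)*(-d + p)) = -d + p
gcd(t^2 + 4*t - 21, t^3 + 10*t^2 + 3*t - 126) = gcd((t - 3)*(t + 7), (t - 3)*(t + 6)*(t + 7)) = t^2 + 4*t - 21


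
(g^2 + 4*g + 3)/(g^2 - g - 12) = (g + 1)/(g - 4)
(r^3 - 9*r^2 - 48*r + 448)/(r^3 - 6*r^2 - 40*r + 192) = (r^2 - r - 56)/(r^2 + 2*r - 24)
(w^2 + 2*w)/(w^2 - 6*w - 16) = w/(w - 8)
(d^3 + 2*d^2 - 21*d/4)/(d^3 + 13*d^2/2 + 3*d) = (4*d^2 + 8*d - 21)/(2*(2*d^2 + 13*d + 6))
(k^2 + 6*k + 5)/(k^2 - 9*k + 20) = (k^2 + 6*k + 5)/(k^2 - 9*k + 20)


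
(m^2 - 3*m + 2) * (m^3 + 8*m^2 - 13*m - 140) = m^5 + 5*m^4 - 35*m^3 - 85*m^2 + 394*m - 280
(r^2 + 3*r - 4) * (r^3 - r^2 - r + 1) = r^5 + 2*r^4 - 8*r^3 + 2*r^2 + 7*r - 4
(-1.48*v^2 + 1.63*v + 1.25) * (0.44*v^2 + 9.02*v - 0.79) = -0.6512*v^4 - 12.6324*v^3 + 16.4218*v^2 + 9.9873*v - 0.9875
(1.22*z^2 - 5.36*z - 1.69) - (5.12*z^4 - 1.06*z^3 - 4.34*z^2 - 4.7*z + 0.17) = -5.12*z^4 + 1.06*z^3 + 5.56*z^2 - 0.66*z - 1.86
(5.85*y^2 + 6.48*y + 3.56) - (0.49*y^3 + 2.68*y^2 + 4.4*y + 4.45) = -0.49*y^3 + 3.17*y^2 + 2.08*y - 0.89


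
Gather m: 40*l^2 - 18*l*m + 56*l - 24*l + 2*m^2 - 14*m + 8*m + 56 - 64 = 40*l^2 + 32*l + 2*m^2 + m*(-18*l - 6) - 8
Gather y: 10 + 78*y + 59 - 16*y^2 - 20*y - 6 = -16*y^2 + 58*y + 63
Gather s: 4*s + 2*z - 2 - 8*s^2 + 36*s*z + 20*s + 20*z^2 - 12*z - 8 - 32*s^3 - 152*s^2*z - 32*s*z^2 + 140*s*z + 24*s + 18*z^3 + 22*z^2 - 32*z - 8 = -32*s^3 + s^2*(-152*z - 8) + s*(-32*z^2 + 176*z + 48) + 18*z^3 + 42*z^2 - 42*z - 18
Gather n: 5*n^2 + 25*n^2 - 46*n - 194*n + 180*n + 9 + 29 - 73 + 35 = 30*n^2 - 60*n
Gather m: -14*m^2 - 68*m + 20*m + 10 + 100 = -14*m^2 - 48*m + 110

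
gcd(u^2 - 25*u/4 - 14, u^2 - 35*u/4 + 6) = u - 8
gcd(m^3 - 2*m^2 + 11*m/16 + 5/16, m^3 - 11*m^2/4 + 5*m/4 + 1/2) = m^2 - 3*m/4 - 1/4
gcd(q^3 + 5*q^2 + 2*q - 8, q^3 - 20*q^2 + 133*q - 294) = 1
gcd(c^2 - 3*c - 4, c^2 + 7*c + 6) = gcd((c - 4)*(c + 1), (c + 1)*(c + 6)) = c + 1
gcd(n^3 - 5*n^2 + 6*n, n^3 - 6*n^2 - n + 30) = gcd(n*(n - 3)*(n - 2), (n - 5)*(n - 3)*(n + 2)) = n - 3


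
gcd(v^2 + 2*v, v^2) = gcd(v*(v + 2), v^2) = v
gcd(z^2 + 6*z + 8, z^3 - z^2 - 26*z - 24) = z + 4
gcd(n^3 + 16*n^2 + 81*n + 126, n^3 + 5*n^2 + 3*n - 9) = n + 3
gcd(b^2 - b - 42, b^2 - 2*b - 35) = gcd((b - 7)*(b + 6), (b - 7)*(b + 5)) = b - 7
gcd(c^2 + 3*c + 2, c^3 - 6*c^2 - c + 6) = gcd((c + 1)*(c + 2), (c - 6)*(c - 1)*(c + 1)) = c + 1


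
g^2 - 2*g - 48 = (g - 8)*(g + 6)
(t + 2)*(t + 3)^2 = t^3 + 8*t^2 + 21*t + 18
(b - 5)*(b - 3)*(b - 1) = b^3 - 9*b^2 + 23*b - 15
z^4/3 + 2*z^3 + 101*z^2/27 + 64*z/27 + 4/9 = (z/3 + 1)*(z + 1/3)*(z + 2/3)*(z + 2)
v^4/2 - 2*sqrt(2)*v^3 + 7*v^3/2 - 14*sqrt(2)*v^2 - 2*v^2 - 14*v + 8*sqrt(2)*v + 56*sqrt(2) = (v/2 + 1)*(v - 2)*(v + 7)*(v - 4*sqrt(2))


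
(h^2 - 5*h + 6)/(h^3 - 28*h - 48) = (-h^2 + 5*h - 6)/(-h^3 + 28*h + 48)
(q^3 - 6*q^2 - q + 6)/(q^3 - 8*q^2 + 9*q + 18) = (q - 1)/(q - 3)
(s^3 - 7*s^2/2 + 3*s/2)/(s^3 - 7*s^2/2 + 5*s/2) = (2*s^2 - 7*s + 3)/(2*s^2 - 7*s + 5)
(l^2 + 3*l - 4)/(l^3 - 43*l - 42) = (-l^2 - 3*l + 4)/(-l^3 + 43*l + 42)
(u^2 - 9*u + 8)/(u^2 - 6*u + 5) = (u - 8)/(u - 5)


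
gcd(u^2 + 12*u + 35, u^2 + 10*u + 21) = u + 7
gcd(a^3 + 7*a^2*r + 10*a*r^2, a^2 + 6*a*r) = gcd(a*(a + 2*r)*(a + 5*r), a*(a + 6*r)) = a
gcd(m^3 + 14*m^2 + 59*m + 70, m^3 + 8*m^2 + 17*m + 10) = m^2 + 7*m + 10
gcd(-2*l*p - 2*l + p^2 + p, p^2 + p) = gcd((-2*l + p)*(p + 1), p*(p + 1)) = p + 1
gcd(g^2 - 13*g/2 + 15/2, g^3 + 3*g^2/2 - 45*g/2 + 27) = g - 3/2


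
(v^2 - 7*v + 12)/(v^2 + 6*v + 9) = (v^2 - 7*v + 12)/(v^2 + 6*v + 9)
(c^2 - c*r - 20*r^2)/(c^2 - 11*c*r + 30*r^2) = (-c - 4*r)/(-c + 6*r)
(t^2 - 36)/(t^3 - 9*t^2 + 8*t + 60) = (t + 6)/(t^2 - 3*t - 10)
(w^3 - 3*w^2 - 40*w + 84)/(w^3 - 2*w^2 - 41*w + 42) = (w - 2)/(w - 1)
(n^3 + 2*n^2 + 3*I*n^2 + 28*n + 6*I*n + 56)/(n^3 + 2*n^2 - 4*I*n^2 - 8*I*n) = (n + 7*I)/n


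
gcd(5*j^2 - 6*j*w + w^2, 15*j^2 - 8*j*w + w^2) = -5*j + w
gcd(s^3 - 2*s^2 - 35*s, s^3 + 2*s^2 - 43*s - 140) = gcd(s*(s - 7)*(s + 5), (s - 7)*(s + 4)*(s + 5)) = s^2 - 2*s - 35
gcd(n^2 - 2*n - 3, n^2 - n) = 1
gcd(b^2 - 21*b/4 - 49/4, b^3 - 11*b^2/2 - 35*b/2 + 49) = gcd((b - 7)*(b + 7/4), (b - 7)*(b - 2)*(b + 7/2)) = b - 7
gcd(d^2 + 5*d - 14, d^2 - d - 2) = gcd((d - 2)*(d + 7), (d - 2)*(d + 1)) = d - 2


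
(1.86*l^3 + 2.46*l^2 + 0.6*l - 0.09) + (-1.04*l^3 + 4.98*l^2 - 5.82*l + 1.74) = 0.82*l^3 + 7.44*l^2 - 5.22*l + 1.65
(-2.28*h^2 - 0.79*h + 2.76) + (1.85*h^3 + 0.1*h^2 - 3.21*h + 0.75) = 1.85*h^3 - 2.18*h^2 - 4.0*h + 3.51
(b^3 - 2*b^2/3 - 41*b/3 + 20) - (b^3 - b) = -2*b^2/3 - 38*b/3 + 20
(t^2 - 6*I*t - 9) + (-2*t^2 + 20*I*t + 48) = -t^2 + 14*I*t + 39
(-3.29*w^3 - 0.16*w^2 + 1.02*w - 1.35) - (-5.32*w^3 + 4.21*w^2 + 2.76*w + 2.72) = 2.03*w^3 - 4.37*w^2 - 1.74*w - 4.07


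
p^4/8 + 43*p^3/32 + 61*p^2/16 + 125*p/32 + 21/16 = (p/4 + 1/2)*(p/2 + 1/2)*(p + 3/4)*(p + 7)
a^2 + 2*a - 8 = (a - 2)*(a + 4)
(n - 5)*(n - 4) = n^2 - 9*n + 20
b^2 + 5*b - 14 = (b - 2)*(b + 7)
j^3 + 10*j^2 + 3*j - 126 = (j - 3)*(j + 6)*(j + 7)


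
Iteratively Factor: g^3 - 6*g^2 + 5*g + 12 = (g + 1)*(g^2 - 7*g + 12) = (g - 4)*(g + 1)*(g - 3)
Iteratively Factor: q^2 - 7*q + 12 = (q - 4)*(q - 3)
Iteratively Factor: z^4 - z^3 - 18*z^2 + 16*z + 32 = (z - 4)*(z^3 + 3*z^2 - 6*z - 8) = (z - 4)*(z + 1)*(z^2 + 2*z - 8) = (z - 4)*(z - 2)*(z + 1)*(z + 4)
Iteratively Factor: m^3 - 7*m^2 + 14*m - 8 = (m - 2)*(m^2 - 5*m + 4) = (m - 2)*(m - 1)*(m - 4)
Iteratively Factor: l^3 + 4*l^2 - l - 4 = (l + 1)*(l^2 + 3*l - 4) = (l - 1)*(l + 1)*(l + 4)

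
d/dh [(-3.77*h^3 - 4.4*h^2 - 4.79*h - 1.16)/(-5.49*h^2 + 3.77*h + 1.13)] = (20.6973*h^4 - 28.4258*h^3 - 55.6654*h^2 - 22.6808*h - 1.0395)/(30.1401*h^4 - 41.3946*h^3 + 1.8055*h^2 + 8.5202*h + 1.2769)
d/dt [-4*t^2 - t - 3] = -8*t - 1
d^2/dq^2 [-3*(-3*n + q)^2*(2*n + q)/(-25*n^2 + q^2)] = n^2*(12300*n^3 - 9900*n^2*q + 1476*n*q^2 - 132*q^3)/(-15625*n^6 + 1875*n^4*q^2 - 75*n^2*q^4 + q^6)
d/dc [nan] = 0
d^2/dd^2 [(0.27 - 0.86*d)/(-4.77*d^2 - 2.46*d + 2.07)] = ((0.86*d - 0.27)*(9.54*d + 2.46)*(19.08*d + 4.92) - (24.6132*d + 1.6554)*(4.77*d^2 + 2.46*d - 2.07))/(4.77*d^2 + 2.46*d - 2.07)^3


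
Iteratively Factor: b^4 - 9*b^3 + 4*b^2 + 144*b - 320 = (b - 4)*(b^3 - 5*b^2 - 16*b + 80) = (b - 5)*(b - 4)*(b^2 - 16) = (b - 5)*(b - 4)^2*(b + 4)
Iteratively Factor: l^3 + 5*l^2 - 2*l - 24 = (l + 4)*(l^2 + l - 6) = (l + 3)*(l + 4)*(l - 2)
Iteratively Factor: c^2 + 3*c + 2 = (c + 1)*(c + 2)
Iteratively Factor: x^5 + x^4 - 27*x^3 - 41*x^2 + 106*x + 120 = (x - 2)*(x^4 + 3*x^3 - 21*x^2 - 83*x - 60) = (x - 2)*(x + 4)*(x^3 - x^2 - 17*x - 15) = (x - 5)*(x - 2)*(x + 4)*(x^2 + 4*x + 3) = (x - 5)*(x - 2)*(x + 3)*(x + 4)*(x + 1)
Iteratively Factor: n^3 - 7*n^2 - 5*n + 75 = (n + 3)*(n^2 - 10*n + 25) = (n - 5)*(n + 3)*(n - 5)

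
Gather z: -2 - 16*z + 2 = -16*z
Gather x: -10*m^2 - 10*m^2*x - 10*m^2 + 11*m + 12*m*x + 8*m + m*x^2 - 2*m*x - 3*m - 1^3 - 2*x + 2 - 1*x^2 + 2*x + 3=-20*m^2 + 16*m + x^2*(m - 1) + x*(-10*m^2 + 10*m) + 4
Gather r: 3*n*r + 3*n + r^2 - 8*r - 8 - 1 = 3*n + r^2 + r*(3*n - 8) - 9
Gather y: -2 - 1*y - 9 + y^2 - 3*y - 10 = y^2 - 4*y - 21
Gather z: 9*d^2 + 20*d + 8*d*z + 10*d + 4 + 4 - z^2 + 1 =9*d^2 + 8*d*z + 30*d - z^2 + 9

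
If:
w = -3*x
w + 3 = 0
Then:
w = -3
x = 1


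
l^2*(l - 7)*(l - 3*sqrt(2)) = l^4 - 7*l^3 - 3*sqrt(2)*l^3 + 21*sqrt(2)*l^2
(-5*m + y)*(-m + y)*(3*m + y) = 15*m^3 - 13*m^2*y - 3*m*y^2 + y^3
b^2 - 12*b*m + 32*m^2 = (b - 8*m)*(b - 4*m)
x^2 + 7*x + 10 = (x + 2)*(x + 5)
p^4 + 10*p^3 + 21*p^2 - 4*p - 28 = (p - 1)*(p + 2)^2*(p + 7)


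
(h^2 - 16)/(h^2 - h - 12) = (h + 4)/(h + 3)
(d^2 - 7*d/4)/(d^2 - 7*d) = (d - 7/4)/(d - 7)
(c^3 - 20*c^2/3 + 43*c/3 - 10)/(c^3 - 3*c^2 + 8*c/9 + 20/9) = 3*(c - 3)/(3*c + 2)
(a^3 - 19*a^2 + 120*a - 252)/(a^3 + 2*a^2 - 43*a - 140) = (a^2 - 12*a + 36)/(a^2 + 9*a + 20)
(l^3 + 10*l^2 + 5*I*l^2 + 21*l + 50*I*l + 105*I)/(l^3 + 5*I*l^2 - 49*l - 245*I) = (l + 3)/(l - 7)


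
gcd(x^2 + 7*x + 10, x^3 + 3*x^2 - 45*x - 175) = x + 5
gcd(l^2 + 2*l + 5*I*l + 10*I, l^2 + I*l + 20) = l + 5*I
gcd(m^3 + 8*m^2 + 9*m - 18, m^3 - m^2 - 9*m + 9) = m^2 + 2*m - 3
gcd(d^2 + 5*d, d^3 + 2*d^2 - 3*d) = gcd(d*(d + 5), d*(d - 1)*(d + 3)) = d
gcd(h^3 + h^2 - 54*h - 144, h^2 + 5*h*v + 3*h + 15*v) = h + 3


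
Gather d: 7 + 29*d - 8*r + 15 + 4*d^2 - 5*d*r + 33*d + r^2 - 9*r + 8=4*d^2 + d*(62 - 5*r) + r^2 - 17*r + 30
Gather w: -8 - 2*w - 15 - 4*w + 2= -6*w - 21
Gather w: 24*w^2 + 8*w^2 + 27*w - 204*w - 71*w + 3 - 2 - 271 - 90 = 32*w^2 - 248*w - 360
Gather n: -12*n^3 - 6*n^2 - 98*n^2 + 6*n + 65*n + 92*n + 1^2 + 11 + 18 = -12*n^3 - 104*n^2 + 163*n + 30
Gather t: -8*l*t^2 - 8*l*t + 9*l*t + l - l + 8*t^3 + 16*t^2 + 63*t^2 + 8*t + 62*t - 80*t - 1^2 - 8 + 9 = 8*t^3 + t^2*(79 - 8*l) + t*(l - 10)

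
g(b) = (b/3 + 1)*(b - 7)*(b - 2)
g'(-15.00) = 280.67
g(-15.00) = -1496.00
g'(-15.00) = 280.67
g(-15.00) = -1496.00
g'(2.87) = -7.58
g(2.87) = -7.03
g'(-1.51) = 3.99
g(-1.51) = 14.84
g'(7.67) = 23.82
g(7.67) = 13.51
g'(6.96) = 16.27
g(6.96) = -0.66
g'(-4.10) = 28.88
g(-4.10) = -24.83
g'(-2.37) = 10.76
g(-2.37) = 8.60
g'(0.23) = -5.20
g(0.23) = 12.90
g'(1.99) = -8.33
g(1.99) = 0.08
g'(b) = (b/3 + 1)*(b - 7) + (b/3 + 1)*(b - 2) + (b - 7)*(b - 2)/3 = b^2 - 4*b - 13/3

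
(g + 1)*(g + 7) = g^2 + 8*g + 7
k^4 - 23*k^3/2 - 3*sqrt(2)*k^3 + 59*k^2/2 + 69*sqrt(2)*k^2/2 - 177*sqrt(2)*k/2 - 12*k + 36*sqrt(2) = (k - 8)*(k - 3)*(k - 1/2)*(k - 3*sqrt(2))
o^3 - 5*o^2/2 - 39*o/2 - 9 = (o - 6)*(o + 1/2)*(o + 3)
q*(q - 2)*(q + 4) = q^3 + 2*q^2 - 8*q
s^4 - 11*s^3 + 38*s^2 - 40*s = s*(s - 5)*(s - 4)*(s - 2)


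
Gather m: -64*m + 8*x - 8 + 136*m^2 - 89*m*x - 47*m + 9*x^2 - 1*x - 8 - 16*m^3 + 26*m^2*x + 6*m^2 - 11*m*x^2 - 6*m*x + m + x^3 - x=-16*m^3 + m^2*(26*x + 142) + m*(-11*x^2 - 95*x - 110) + x^3 + 9*x^2 + 6*x - 16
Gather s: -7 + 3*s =3*s - 7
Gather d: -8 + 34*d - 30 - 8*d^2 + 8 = -8*d^2 + 34*d - 30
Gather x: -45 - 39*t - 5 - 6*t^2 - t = -6*t^2 - 40*t - 50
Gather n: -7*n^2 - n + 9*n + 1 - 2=-7*n^2 + 8*n - 1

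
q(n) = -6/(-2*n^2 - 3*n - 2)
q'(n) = -6*(4*n + 3)/(-2*n^2 - 3*n - 2)^2 = 6*(-4*n - 3)/(2*n^2 + 3*n + 2)^2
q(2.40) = 0.29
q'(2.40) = -0.18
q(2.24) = 0.32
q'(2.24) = -0.20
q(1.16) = 0.73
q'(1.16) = -0.69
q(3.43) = 0.17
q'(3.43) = -0.08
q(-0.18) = 3.93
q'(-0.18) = -5.88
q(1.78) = 0.44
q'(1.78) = -0.32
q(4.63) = 0.10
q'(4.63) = -0.04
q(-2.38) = 0.97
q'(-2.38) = 1.02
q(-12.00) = 0.02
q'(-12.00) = 0.00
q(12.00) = 0.02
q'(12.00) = 0.00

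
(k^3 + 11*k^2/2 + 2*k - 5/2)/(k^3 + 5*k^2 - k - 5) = (k - 1/2)/(k - 1)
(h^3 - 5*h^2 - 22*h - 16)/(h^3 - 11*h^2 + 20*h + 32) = (h + 2)/(h - 4)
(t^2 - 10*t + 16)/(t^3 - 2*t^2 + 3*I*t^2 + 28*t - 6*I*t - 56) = (t - 8)/(t^2 + 3*I*t + 28)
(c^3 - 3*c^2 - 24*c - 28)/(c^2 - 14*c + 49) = (c^2 + 4*c + 4)/(c - 7)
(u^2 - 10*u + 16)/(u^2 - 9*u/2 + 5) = 2*(u - 8)/(2*u - 5)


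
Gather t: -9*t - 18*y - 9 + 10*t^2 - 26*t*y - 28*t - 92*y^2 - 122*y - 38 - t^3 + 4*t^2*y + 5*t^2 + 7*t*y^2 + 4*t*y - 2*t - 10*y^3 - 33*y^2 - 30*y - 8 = -t^3 + t^2*(4*y + 15) + t*(7*y^2 - 22*y - 39) - 10*y^3 - 125*y^2 - 170*y - 55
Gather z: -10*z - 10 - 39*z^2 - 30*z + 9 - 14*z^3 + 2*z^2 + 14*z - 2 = -14*z^3 - 37*z^2 - 26*z - 3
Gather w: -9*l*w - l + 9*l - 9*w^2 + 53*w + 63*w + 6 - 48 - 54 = 8*l - 9*w^2 + w*(116 - 9*l) - 96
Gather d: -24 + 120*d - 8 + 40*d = 160*d - 32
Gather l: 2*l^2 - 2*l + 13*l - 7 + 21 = 2*l^2 + 11*l + 14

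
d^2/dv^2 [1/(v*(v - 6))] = 2*(v^2 + v*(v - 6) + (v - 6)^2)/(v^3*(v - 6)^3)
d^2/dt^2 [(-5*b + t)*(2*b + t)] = 2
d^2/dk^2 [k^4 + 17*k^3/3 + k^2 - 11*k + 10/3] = 12*k^2 + 34*k + 2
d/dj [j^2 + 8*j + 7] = 2*j + 8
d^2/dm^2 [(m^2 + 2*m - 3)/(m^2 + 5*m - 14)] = 6*(-m^3 + 11*m^2 + 13*m + 73)/(m^6 + 15*m^5 + 33*m^4 - 295*m^3 - 462*m^2 + 2940*m - 2744)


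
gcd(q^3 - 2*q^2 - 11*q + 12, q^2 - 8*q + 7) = q - 1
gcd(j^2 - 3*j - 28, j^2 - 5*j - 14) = j - 7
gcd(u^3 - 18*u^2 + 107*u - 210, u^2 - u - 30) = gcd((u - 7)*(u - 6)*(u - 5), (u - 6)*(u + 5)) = u - 6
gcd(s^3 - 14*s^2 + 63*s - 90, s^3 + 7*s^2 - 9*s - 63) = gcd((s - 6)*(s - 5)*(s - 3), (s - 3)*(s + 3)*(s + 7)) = s - 3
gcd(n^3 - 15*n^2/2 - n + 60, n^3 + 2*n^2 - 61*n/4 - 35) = n^2 - 3*n/2 - 10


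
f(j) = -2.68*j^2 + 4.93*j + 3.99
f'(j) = 4.93 - 5.36*j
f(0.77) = 6.20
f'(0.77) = 0.80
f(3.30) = -8.93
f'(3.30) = -12.76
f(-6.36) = -135.77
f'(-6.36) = 39.02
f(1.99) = 3.19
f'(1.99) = -5.74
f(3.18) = -7.43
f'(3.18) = -12.11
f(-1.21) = -5.90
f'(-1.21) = 11.42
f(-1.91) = -15.20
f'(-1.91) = 15.17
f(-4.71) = -78.68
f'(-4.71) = 30.18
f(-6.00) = -122.07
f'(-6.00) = 37.09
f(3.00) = -5.34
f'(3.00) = -11.15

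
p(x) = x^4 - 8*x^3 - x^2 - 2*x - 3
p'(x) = 4*x^3 - 24*x^2 - 2*x - 2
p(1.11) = -15.88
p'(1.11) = -28.32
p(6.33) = -479.30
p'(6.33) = 38.23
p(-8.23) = 8993.01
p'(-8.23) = -3840.90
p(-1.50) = 29.81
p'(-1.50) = -66.50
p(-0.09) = -2.82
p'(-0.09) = -2.02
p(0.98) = -12.53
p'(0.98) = -23.24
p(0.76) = -8.28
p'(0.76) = -15.63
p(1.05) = -14.25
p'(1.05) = -25.93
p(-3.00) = 291.00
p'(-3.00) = -320.00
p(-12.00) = 34437.00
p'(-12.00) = -10346.00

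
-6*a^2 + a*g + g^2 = (-2*a + g)*(3*a + g)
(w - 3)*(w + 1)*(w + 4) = w^3 + 2*w^2 - 11*w - 12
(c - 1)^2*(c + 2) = c^3 - 3*c + 2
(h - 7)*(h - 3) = h^2 - 10*h + 21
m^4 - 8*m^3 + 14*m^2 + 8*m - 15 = (m - 5)*(m - 3)*(m - 1)*(m + 1)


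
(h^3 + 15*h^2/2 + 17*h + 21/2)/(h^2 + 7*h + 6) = (2*h^2 + 13*h + 21)/(2*(h + 6))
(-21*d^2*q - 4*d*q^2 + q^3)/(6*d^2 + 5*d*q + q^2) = q*(-7*d + q)/(2*d + q)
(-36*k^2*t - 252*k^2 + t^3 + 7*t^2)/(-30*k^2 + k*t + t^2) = (-6*k*t - 42*k + t^2 + 7*t)/(-5*k + t)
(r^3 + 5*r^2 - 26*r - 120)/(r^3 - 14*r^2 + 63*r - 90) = (r^2 + 10*r + 24)/(r^2 - 9*r + 18)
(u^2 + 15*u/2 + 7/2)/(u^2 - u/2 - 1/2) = (u + 7)/(u - 1)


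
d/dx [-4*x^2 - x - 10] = -8*x - 1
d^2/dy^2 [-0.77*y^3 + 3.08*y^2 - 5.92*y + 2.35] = 6.16 - 4.62*y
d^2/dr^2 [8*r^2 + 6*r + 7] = 16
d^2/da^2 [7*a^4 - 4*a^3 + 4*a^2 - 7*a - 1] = 84*a^2 - 24*a + 8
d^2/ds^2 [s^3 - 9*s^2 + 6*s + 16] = 6*s - 18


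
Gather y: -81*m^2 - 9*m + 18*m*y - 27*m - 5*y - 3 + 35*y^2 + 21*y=-81*m^2 - 36*m + 35*y^2 + y*(18*m + 16) - 3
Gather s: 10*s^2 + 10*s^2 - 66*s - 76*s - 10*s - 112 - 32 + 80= 20*s^2 - 152*s - 64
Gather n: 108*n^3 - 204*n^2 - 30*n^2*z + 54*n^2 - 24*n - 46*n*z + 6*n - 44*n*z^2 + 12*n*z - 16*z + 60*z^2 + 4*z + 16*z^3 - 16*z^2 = 108*n^3 + n^2*(-30*z - 150) + n*(-44*z^2 - 34*z - 18) + 16*z^3 + 44*z^2 - 12*z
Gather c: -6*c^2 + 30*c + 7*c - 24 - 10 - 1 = -6*c^2 + 37*c - 35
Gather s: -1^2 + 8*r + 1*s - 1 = 8*r + s - 2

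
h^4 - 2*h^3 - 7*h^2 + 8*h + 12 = (h - 3)*(h - 2)*(h + 1)*(h + 2)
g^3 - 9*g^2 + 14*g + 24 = (g - 6)*(g - 4)*(g + 1)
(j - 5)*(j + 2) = j^2 - 3*j - 10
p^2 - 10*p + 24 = (p - 6)*(p - 4)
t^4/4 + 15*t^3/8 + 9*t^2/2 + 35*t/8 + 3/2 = (t/4 + 1)*(t + 1)^2*(t + 3/2)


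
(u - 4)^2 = u^2 - 8*u + 16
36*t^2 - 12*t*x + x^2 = (-6*t + x)^2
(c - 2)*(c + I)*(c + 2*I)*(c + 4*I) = c^4 - 2*c^3 + 7*I*c^3 - 14*c^2 - 14*I*c^2 + 28*c - 8*I*c + 16*I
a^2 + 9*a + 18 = (a + 3)*(a + 6)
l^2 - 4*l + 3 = (l - 3)*(l - 1)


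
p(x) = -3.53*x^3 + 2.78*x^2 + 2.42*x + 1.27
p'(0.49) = 2.60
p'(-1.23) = -20.44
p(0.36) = 2.34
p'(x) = -10.59*x^2 + 5.56*x + 2.42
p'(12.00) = -1455.82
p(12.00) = -5669.21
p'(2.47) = -48.46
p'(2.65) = -57.21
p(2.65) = -38.49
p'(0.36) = 3.05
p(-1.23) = 9.07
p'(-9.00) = -905.41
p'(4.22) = -162.71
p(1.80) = -5.95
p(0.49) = 2.71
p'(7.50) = -551.57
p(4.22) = -204.29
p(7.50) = -1313.42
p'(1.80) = -21.88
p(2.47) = -28.99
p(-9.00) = 2778.04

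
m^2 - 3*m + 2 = (m - 2)*(m - 1)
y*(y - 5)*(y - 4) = y^3 - 9*y^2 + 20*y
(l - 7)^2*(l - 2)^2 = l^4 - 18*l^3 + 109*l^2 - 252*l + 196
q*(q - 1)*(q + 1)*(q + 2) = q^4 + 2*q^3 - q^2 - 2*q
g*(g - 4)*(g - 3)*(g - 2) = g^4 - 9*g^3 + 26*g^2 - 24*g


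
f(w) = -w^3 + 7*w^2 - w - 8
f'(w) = -3*w^2 + 14*w - 1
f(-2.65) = 62.42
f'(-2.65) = -59.17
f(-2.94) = 80.86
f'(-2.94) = -68.09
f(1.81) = 7.19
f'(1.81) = 14.51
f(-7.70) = 871.26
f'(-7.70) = -286.67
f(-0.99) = 0.82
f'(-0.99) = -17.80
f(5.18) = 35.65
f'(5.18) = -8.98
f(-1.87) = 24.89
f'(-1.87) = -37.67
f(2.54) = 18.23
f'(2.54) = 15.21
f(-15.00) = 4957.00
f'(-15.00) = -886.00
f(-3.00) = 85.00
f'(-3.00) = -70.00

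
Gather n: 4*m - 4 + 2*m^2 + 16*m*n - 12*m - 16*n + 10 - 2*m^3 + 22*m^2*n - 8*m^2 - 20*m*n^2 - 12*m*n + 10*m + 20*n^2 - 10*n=-2*m^3 - 6*m^2 + 2*m + n^2*(20 - 20*m) + n*(22*m^2 + 4*m - 26) + 6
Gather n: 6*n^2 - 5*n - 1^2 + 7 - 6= 6*n^2 - 5*n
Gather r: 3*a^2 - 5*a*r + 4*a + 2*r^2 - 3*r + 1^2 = 3*a^2 + 4*a + 2*r^2 + r*(-5*a - 3) + 1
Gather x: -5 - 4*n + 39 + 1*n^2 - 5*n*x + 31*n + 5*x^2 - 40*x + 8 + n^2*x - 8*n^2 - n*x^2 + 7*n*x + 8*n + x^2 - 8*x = -7*n^2 + 35*n + x^2*(6 - n) + x*(n^2 + 2*n - 48) + 42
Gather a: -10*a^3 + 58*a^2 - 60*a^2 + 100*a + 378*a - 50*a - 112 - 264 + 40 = -10*a^3 - 2*a^2 + 428*a - 336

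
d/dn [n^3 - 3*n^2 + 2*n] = 3*n^2 - 6*n + 2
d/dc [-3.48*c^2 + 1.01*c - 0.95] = 1.01 - 6.96*c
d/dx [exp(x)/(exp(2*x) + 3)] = (3 - exp(2*x))*exp(x)/(exp(4*x) + 6*exp(2*x) + 9)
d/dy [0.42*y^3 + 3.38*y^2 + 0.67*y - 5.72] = 1.26*y^2 + 6.76*y + 0.67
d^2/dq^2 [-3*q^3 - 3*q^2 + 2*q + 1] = -18*q - 6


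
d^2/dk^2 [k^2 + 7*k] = 2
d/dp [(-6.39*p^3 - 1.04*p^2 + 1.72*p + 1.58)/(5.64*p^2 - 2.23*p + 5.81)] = (-36.0396*p^4 + 28.4994*p^3 - 118.7593*p^2 - 29.9072*p + 13.5166)/(31.8096*p^4 - 25.1544*p^3 + 70.5097*p^2 - 25.9126*p + 33.7561)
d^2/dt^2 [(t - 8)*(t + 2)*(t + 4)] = 6*t - 4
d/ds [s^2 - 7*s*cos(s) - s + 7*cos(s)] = 7*s*sin(s) + 2*s - 7*sqrt(2)*sin(s + pi/4) - 1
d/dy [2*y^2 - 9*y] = 4*y - 9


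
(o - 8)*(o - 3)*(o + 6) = o^3 - 5*o^2 - 42*o + 144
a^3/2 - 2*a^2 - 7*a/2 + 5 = (a/2 + 1)*(a - 5)*(a - 1)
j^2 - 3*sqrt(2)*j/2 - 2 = (j - 2*sqrt(2))*(j + sqrt(2)/2)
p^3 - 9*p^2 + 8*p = p*(p - 8)*(p - 1)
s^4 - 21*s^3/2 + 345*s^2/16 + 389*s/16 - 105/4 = (s - 7)*(s - 4)*(s - 3/4)*(s + 5/4)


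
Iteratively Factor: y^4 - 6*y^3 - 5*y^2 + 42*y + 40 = (y + 1)*(y^3 - 7*y^2 + 2*y + 40) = (y - 4)*(y + 1)*(y^2 - 3*y - 10) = (y - 5)*(y - 4)*(y + 1)*(y + 2)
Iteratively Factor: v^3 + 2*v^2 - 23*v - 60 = (v + 4)*(v^2 - 2*v - 15) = (v - 5)*(v + 4)*(v + 3)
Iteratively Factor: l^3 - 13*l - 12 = (l + 3)*(l^2 - 3*l - 4) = (l + 1)*(l + 3)*(l - 4)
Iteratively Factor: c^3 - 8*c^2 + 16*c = (c - 4)*(c^2 - 4*c) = (c - 4)^2*(c)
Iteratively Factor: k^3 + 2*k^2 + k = (k + 1)*(k^2 + k) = (k + 1)^2*(k)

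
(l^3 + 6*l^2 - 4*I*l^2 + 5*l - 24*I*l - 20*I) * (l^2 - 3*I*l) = l^5 + 6*l^4 - 7*I*l^4 - 7*l^3 - 42*I*l^3 - 72*l^2 - 35*I*l^2 - 60*l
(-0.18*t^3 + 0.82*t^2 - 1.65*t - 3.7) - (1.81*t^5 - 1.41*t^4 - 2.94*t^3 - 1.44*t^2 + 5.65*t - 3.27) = -1.81*t^5 + 1.41*t^4 + 2.76*t^3 + 2.26*t^2 - 7.3*t - 0.43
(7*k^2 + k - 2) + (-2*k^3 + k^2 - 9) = -2*k^3 + 8*k^2 + k - 11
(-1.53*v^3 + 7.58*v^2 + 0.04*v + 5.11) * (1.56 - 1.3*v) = 1.989*v^4 - 12.2408*v^3 + 11.7728*v^2 - 6.5806*v + 7.9716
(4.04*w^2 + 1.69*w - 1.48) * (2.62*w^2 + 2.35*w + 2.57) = 10.5848*w^4 + 13.9218*w^3 + 10.4767*w^2 + 0.865299999999999*w - 3.8036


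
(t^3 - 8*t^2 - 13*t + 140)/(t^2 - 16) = (t^2 - 12*t + 35)/(t - 4)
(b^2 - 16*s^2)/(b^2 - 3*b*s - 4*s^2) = (b + 4*s)/(b + s)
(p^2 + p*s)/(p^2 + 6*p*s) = (p + s)/(p + 6*s)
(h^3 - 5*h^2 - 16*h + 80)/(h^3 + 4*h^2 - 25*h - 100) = (h - 4)/(h + 5)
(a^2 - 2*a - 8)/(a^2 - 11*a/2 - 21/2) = 2*(-a^2 + 2*a + 8)/(-2*a^2 + 11*a + 21)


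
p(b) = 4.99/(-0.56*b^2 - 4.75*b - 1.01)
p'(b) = 4.99*(1.12*b + 4.75)/(-0.56*b^2 - 4.75*b - 1.01)^2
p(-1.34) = 1.15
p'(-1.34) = 0.86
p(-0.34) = 9.24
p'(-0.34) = 74.69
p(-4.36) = 0.55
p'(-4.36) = -0.01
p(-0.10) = -9.23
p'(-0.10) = 79.19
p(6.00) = -0.10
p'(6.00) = 0.02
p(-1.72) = 0.91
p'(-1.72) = 0.47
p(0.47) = -1.48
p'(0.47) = 2.32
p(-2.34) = 0.71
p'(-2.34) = 0.21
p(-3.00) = 0.61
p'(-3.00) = 0.10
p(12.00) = -0.04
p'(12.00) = 0.00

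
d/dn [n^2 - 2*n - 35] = 2*n - 2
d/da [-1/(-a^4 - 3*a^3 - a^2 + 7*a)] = (-4*a^3 - 9*a^2 - 2*a + 7)/(a^2*(a^3 + 3*a^2 + a - 7)^2)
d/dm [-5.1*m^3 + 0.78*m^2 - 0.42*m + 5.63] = -15.3*m^2 + 1.56*m - 0.42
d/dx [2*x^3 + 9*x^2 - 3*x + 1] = 6*x^2 + 18*x - 3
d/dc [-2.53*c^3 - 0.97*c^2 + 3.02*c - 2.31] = -7.59*c^2 - 1.94*c + 3.02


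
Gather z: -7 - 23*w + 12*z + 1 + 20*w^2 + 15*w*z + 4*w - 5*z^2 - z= 20*w^2 - 19*w - 5*z^2 + z*(15*w + 11) - 6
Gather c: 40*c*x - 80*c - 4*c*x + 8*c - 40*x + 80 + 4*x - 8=c*(36*x - 72) - 36*x + 72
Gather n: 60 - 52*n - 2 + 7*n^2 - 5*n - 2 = 7*n^2 - 57*n + 56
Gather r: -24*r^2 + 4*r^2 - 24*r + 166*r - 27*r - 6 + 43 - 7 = -20*r^2 + 115*r + 30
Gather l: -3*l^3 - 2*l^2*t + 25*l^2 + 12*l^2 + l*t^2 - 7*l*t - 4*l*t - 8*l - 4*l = -3*l^3 + l^2*(37 - 2*t) + l*(t^2 - 11*t - 12)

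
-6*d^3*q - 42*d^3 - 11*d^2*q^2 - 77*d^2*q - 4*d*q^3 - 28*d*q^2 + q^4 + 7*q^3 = (-6*d + q)*(d + q)^2*(q + 7)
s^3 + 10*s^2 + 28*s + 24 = (s + 2)^2*(s + 6)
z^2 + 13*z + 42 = (z + 6)*(z + 7)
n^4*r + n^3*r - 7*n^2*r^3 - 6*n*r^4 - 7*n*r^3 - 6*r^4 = (n - 3*r)*(n + r)*(n + 2*r)*(n*r + r)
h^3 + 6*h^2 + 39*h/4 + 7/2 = (h + 1/2)*(h + 2)*(h + 7/2)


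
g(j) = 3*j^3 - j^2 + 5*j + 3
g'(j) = 9*j^2 - 2*j + 5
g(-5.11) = -448.96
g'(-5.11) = 250.23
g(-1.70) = -23.13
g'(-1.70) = 34.41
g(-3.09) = -110.51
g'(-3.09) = 97.11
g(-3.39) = -142.32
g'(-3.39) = 115.21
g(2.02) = 33.75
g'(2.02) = 37.68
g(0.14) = 3.69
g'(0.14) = 4.90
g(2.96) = 86.84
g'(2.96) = 77.93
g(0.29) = 4.44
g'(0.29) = 5.18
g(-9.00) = -2310.00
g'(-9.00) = 752.00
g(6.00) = 645.00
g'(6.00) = 317.00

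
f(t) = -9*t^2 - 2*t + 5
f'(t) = -18*t - 2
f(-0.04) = 5.07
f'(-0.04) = -1.28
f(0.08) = 4.78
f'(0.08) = -3.44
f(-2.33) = -39.20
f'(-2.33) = 39.94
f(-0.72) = 1.77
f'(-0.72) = 10.96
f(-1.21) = -5.76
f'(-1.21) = 19.78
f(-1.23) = -6.16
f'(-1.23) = 20.14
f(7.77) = -553.90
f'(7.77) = -141.86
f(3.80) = -132.56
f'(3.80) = -70.40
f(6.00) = -331.00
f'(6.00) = -110.00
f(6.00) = -331.00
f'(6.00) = -110.00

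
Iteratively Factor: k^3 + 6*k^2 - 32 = (k + 4)*(k^2 + 2*k - 8) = (k + 4)^2*(k - 2)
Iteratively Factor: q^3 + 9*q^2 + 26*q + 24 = (q + 4)*(q^2 + 5*q + 6) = (q + 3)*(q + 4)*(q + 2)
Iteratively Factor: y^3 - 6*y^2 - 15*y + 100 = (y + 4)*(y^2 - 10*y + 25) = (y - 5)*(y + 4)*(y - 5)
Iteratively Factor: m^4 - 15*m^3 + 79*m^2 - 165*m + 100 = (m - 1)*(m^3 - 14*m^2 + 65*m - 100) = (m - 5)*(m - 1)*(m^2 - 9*m + 20) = (m - 5)*(m - 4)*(m - 1)*(m - 5)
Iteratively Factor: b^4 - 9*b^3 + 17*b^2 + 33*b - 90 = (b - 5)*(b^3 - 4*b^2 - 3*b + 18) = (b - 5)*(b - 3)*(b^2 - b - 6) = (b - 5)*(b - 3)^2*(b + 2)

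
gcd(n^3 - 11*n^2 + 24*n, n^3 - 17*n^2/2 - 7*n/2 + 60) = n^2 - 11*n + 24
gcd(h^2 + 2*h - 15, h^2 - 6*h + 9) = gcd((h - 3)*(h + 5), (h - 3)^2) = h - 3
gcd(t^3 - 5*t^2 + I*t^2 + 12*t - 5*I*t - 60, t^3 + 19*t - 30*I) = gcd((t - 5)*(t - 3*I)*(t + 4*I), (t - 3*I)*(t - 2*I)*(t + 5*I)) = t - 3*I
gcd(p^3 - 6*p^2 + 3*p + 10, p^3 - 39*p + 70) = p^2 - 7*p + 10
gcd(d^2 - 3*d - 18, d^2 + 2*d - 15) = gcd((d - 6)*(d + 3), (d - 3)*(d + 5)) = 1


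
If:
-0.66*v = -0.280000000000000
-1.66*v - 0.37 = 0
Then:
No Solution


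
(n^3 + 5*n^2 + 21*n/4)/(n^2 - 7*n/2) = (4*n^2 + 20*n + 21)/(2*(2*n - 7))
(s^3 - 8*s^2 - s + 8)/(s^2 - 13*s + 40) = (s^2 - 1)/(s - 5)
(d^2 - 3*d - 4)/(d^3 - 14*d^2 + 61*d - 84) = (d + 1)/(d^2 - 10*d + 21)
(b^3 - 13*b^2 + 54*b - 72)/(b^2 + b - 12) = (b^2 - 10*b + 24)/(b + 4)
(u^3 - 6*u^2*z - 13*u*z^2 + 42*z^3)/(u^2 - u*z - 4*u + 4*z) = (u^3 - 6*u^2*z - 13*u*z^2 + 42*z^3)/(u^2 - u*z - 4*u + 4*z)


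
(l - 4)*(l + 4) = l^2 - 16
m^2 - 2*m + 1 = (m - 1)^2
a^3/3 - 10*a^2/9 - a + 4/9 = (a/3 + 1/3)*(a - 4)*(a - 1/3)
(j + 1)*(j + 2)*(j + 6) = j^3 + 9*j^2 + 20*j + 12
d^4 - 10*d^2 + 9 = (d - 3)*(d - 1)*(d + 1)*(d + 3)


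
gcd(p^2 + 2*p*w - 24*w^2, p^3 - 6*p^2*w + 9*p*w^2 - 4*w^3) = p - 4*w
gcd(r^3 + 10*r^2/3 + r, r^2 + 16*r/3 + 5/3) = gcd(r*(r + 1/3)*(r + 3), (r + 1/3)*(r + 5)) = r + 1/3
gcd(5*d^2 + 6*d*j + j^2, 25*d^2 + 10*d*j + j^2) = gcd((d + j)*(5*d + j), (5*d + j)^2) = 5*d + j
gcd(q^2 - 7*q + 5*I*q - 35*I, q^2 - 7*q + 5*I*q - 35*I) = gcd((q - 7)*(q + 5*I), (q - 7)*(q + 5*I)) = q^2 + q*(-7 + 5*I) - 35*I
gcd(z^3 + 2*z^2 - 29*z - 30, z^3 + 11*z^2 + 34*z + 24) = z^2 + 7*z + 6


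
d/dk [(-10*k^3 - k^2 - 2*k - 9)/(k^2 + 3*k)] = (-10*k^4 - 60*k^3 - k^2 + 18*k + 27)/(k^2*(k^2 + 6*k + 9))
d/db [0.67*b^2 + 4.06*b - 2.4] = 1.34*b + 4.06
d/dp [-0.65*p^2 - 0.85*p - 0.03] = -1.3*p - 0.85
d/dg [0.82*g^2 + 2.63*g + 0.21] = 1.64*g + 2.63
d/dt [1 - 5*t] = -5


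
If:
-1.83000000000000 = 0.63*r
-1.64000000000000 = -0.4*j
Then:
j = 4.10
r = -2.90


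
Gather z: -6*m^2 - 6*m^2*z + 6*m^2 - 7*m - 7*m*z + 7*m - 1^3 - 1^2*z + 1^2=z*(-6*m^2 - 7*m - 1)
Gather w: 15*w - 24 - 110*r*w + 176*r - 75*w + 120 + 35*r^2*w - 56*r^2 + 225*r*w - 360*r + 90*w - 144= -56*r^2 - 184*r + w*(35*r^2 + 115*r + 30) - 48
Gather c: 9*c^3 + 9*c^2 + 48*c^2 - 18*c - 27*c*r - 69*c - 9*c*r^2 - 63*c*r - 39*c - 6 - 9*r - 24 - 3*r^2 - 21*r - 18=9*c^3 + 57*c^2 + c*(-9*r^2 - 90*r - 126) - 3*r^2 - 30*r - 48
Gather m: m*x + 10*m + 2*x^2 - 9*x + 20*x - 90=m*(x + 10) + 2*x^2 + 11*x - 90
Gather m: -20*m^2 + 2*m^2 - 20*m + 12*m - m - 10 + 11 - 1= -18*m^2 - 9*m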